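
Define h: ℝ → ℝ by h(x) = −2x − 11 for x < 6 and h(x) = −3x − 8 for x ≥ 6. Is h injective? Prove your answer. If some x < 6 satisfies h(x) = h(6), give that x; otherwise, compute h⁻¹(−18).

7/2

Both pieces are strictly decreasing (slopes −2 and −3), so each is injective on its own interval.
The left piece maps (−∞, 6) onto (−23, ∞); the right piece maps [6, ∞) onto (−∞, −26].
These images are disjoint, so no value is attained by both pieces. Thus h is injective.
Because the two images are disjoint, no x < 6 has h(x) = h(6), so we compute h⁻¹(−18): −18 lies in (−23, ∞), so solve −2x − 11 = −18: x = (−18 + 11)/(−2) = 7/2.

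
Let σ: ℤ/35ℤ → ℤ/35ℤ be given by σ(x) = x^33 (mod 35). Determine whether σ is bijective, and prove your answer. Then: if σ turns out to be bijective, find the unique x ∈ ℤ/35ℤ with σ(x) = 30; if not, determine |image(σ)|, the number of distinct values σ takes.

σ(4): Repeated squaring mod 35: 4^1 ≡ 4, 4^2 ≡ 4² = 16, 4^4 ≡ 16² = 256 ≡ 11, 4^8 ≡ 11² = 121 ≡ 16, 4^16 ≡ 16² = 256 ≡ 11, 4^32 ≡ 11² = 121 ≡ 16. Since 33 = 32 + 1, 4^33 ≡ 16·4: 16·4 = 64 ≡ 29. So 4^33 ≡ 29 (mod 35).
σ(9): Repeated squaring mod 35: 9^1 ≡ 9, 9^2 ≡ 9² = 81 ≡ 11, 9^4 ≡ 11² = 121 ≡ 16, 9^8 ≡ 16² = 256 ≡ 11, 9^16 ≡ 11² = 121 ≡ 16, 9^32 ≡ 16² = 256 ≡ 11. Since 33 = 32 + 1, 9^33 ≡ 11·9: 11·9 = 99 ≡ 29. So 9^33 ≡ 29 (mod 35).
So σ(4) = σ(9) = 29 while 4 ≠ 9, thus σ is not injective, hence not bijective.
Since σ is not bijective, we determine |image(σ)|. Computing x^33 mod 35 for each x (by repeated squaring, reducing mod 35 at every step), the values σ(0), σ(1), …, σ(34) are: 0, 1, 22, 13, 29, 20, 6, 7, 8, 29, 20, 1, 27, 13, 14, 15, 1, 27, 8, 34, 20, 21, 22, 8, 34, 15, 6, 27, 28, 29, 15, 6, 22, 13, 34.
The distinct values are {0, 1, 6, 7, 8, 13, 14, 15, 20, 21, 22, 27, 28, 29, 34}; there are 15 of them.

15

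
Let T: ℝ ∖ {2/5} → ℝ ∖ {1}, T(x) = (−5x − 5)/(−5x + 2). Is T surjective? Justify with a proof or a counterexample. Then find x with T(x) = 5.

3/4

For any y ≠ 1, solving y(−5x + 2) = −5x − 5 for x gives a well-defined x ≠ 2/5. So T is surjective.
Solving T(x) = 5: cross-multiplying gives −5x − 5 = 5(−5x + 2), which rearranges to 20x = 15, so x = 3/4.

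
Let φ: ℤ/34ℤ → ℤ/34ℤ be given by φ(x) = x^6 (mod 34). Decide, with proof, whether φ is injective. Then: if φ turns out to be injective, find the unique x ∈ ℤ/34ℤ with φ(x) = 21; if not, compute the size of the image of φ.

18

φ(16): Repeated squaring mod 34: 16^1 ≡ 16, 16^2 ≡ 16² = 256 ≡ 18, 16^4 ≡ 18² = 324 ≡ 18. Since 6 = 4 + 2, 16^6 ≡ 18·18: 18·18 = 324 ≡ 18. So 16^6 ≡ 18 (mod 34).
φ(18): Repeated squaring mod 34: 18^1 ≡ 18, 18^2 ≡ 18² = 324 ≡ 18, 18^4 ≡ 18² = 324 ≡ 18. Since 6 = 4 + 2, 18^6 ≡ 18·18: 18·18 = 324 ≡ 18. So 18^6 ≡ 18 (mod 34).
So φ(16) = φ(18) = 18 while 16 ≠ 18, so φ is not injective.
Since φ is not injective, we determine |image(φ)|. Computing x^6 mod 34 for each x (by repeated squaring, reducing mod 34 at every step), the values φ(0), φ(1), …, φ(33) are: 0, 1, 30, 15, 16, 19, 8, 9, 4, 21, 26, 25, 2, 33, 32, 13, 18, 17, 18, 13, 32, 33, 2, 25, 26, 21, 4, 9, 8, 19, 16, 15, 30, 1.
The distinct values are {0, 1, 2, 4, 8, 9, 13, 15, 16, 17, 18, 19, 21, 25, 26, 30, 32, 33}; there are 18 of them.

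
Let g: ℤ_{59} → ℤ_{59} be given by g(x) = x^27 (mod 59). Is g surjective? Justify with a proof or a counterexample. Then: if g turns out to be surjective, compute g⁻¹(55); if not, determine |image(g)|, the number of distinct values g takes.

30

Since 59 is prime, the nonzero elements of ℤ_{59} form a cyclic group of order 58.
As gcd(27, 58) = 1, raising to the 27th power is a bijection on this group: if s^27 ≡ t^27 then (st^{−1})^27 = 1, and the only element of order dividing gcd(27, 58) = 1 is 1, so s = t.
With g(0) = 0 this makes g injective on all of ℤ_{59}, hence bijective (finite equal-size domain and codomain). In particular g is surjective.
Since g is surjective, we find the preimage of 55. The inverse of x ↦ x^27 on (ℤ_{59})^× is x ↦ x^43, because 27·43 = 1161 = 20·58 + 1 ≡ 1 (mod 58) and x^{58} = 1 for x ≠ 0 (Fermat). So g⁻¹(55) = 55^43 mod 59.
Repeated squaring mod 59: 55^1 ≡ 55, 55^2 ≡ 55² = 3025 ≡ 16, 55^4 ≡ 16² = 256 ≡ 20, 55^8 ≡ 20² = 400 ≡ 46, 55^16 ≡ 46² = 2116 ≡ 51, 55^32 ≡ 51² = 2601 ≡ 5. Since 43 = 32 + 8 + 2 + 1, 55^43 ≡ 5·46·16·55: 5·46 = 230 ≡ 53, then 53·16 = 848 ≡ 22, then 22·55 = 1210 ≡ 30. So 55^43 ≡ 30 (mod 59).
Hence g⁻¹(55) = 30.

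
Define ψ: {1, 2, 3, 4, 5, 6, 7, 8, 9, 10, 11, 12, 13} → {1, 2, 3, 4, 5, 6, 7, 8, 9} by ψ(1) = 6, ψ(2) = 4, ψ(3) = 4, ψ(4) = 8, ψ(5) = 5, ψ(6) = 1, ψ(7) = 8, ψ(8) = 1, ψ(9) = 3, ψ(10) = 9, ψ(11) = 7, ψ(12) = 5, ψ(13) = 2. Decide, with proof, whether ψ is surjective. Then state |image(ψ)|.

Every element of the codomain has a preimage: 1 = ψ(6), 2 = ψ(13), 3 = ψ(9), 4 = ψ(2), 5 = ψ(5), 6 = ψ(1), 7 = ψ(11), 8 = ψ(4), 9 = ψ(10).
Therefore ψ is surjective.
The image of ψ is {1, 2, 3, 4, 5, 6, 7, 8, 9}, which has 9 elements.

9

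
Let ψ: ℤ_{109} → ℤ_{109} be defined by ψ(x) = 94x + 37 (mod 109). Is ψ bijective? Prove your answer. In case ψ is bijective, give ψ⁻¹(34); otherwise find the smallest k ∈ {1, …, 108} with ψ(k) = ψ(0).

22

Recall that ψ is injective if ψ(u) = ψ(v) implies u = v.
If ψ(u) = ψ(v), then 94u ≡ 94v (mod 109). Because gcd(94, 109) = 1, we may cancel 94 to get u ≡ v (mod 109).
We now compute 94⁻¹ mod 109 explicitly. Euclid's algorithm: 109 = 1·94 + 15, 94 = 6·15 + 4, 15 = 3·4 + 3, 4 = 1·3 + 1; back-substituting gives 1 = 29·94 − 25·109, so 94⁻¹ ≡ 29 (mod 109).
Then y ↦ 29(y − 37) is a two-sided inverse to ψ, so every y ∈ ℤ_{109} has a preimage.
Therefore ψ is bijective.
Since ψ is bijective, we compute ψ⁻¹(34): solve 94x + 37 ≡ 34 (mod 109), i.e. 94x ≡ 106 (mod 109).
Multiplying by 94⁻¹ = 29 gives x ≡ 29·106 = 3074 = 28·109 + 22 ≡ 22 (mod 109).
Check: ψ(22) = 94·22 + 37 = 2105 = 19·109 + 34 ≡ 34 (mod 109).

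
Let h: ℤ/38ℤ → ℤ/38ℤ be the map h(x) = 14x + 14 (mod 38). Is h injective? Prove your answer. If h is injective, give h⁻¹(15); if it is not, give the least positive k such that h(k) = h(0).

19

We have gcd(14, 38) = 2 > 1. Taking u = 0 and v = 19: h(0) = 14 and h(19) = 14·19 + 14 = 280 ≡ 14 (mod 38).
So h(0) = h(19) while 0 ≠ 19, hence h is not injective.
Since h is not injective, we find the least positive k with h(k) = h(0): this means 14k ≡ 0 (mod 38), i.e. 38 ∣ 14k. Since gcd(14, 38) = 2, dividing through by 2 this holds exactly when 19 ∣ 7k, and as gcd(7, 19) = 1, exactly when 19 ∣ k.
The smallest positive such k is 19.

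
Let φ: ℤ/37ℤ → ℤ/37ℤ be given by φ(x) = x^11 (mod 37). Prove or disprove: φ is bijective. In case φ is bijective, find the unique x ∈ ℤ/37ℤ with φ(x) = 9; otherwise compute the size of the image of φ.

34

Since 37 is prime, the nonzero elements of ℤ/37ℤ form a cyclic group of order 36.
As gcd(11, 36) = 1, raising to the 11th power is a bijection on this group: if s^11 ≡ t^11 then (st^{−1})^11 = 1, and the only element of order dividing gcd(11, 36) = 1 is 1, so s = t.
With φ(0) = 0 this makes φ injective on all of ℤ/37ℤ, hence bijective (finite equal-size domain and codomain). In particular φ is bijective.
Since φ is bijective, we find the preimage of 9. The inverse of x ↦ x^11 on (ℤ/37ℤ)^× is x ↦ x^23, because 11·23 = 253 = 7·36 + 1 ≡ 1 (mod 36) and x^{36} = 1 for x ≠ 0 (Fermat). So φ⁻¹(9) = 9^23 mod 37.
Repeated squaring mod 37: 9^1 ≡ 9, 9^2 ≡ 9² = 81 ≡ 7, 9^4 ≡ 7² = 49 ≡ 12, 9^8 ≡ 12² = 144 ≡ 33, 9^16 ≡ 33² = 1089 ≡ 16. Since 23 = 16 + 4 + 2 + 1, 9^23 ≡ 16·12·7·9: 16·12 = 192 ≡ 7, then 7·7 = 49 ≡ 12, then 12·9 = 108 ≡ 34. So 9^23 ≡ 34 (mod 37).
Hence φ⁻¹(9) = 34.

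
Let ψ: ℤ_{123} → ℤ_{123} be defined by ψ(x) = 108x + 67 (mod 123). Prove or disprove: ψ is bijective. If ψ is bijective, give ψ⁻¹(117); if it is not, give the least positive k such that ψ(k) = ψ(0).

We have gcd(108, 123) = 3 > 1. Taking s = 0 and t = 41: ψ(0) = 67 and ψ(41) = 108·41 + 67 = 4495 ≡ 67 (mod 123).
So ψ(0) = ψ(41) while 0 ≠ 41, thus ψ is not injective, hence not bijective.
Since ψ is not bijective, we find the least positive k with ψ(k) = ψ(0): this means 108k ≡ 0 (mod 123), i.e. 123 ∣ 108k. Since gcd(108, 123) = 3, dividing through by 3 this holds exactly when 41 ∣ 36k, and as gcd(36, 41) = 1, exactly when 41 ∣ k.
The smallest positive such k is 41.

41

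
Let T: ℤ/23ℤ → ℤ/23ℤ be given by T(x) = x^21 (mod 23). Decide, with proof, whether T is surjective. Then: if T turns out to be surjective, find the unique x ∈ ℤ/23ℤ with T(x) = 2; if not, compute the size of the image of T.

12

Since 23 is prime, the nonzero elements of ℤ/23ℤ form a cyclic group of order 22.
As gcd(21, 22) = 1, raising to the 21st power is a bijection on this group: if x_1^21 ≡ x_2^21 then (x_1x_2^{−1})^21 = 1, and the only element of order dividing gcd(21, 22) = 1 is 1, so x_1 = x_2.
With T(0) = 0 this makes T injective on all of ℤ/23ℤ, hence bijective (finite equal-size domain and codomain). In particular T is surjective.
Since T is surjective, we find the preimage of 2. The inverse of x ↦ x^21 on (ℤ/23ℤ)^× is x ↦ x^21, because 21·21 = 441 = 20·22 + 1 ≡ 1 (mod 22) and x^{22} = 1 for x ≠ 0 (Fermat). So T⁻¹(2) = 2^21 mod 23.
Repeated squaring mod 23: 2^1 ≡ 2, 2^2 ≡ 2² = 4, 2^4 ≡ 4² = 16, 2^8 ≡ 16² = 256 ≡ 3, 2^16 ≡ 3² = 9. Since 21 = 16 + 4 + 1, 2^21 ≡ 9·16·2: 9·16 = 144 ≡ 6, then 6·2 = 12. So 2^21 ≡ 12 (mod 23).
Hence T⁻¹(2) = 12.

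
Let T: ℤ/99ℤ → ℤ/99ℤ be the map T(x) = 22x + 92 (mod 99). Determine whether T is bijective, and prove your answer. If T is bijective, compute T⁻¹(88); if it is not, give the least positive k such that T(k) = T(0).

We have gcd(22, 99) = 11 > 1. Taking x_1 = 0 and x_2 = 9: T(0) = 92 and T(9) = 22·9 + 92 = 290 ≡ 92 (mod 99).
So T(0) = T(9) while 0 ≠ 9, therefore T is not injective, hence not bijective.
Since T is not bijective, we find the least positive k with T(k) = T(0): this means 22k ≡ 0 (mod 99), i.e. 99 ∣ 22k. Since gcd(22, 99) = 11, dividing through by 11 this holds exactly when 9 ∣ 2k, and as gcd(2, 9) = 1, exactly when 9 ∣ k.
The smallest positive such k is 9.

9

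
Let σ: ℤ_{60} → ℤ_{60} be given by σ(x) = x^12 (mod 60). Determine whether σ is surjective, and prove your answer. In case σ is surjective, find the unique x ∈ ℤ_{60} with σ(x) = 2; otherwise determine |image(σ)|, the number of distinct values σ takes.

8

σ(2): Repeated squaring mod 60: 2^1 ≡ 2, 2^2 ≡ 2² = 4, 2^4 ≡ 4² = 16, 2^8 ≡ 16² = 256 ≡ 16. Since 12 = 8 + 4, 2^12 ≡ 16·16: 16·16 = 256 ≡ 16. So 2^12 ≡ 16 (mod 60).
σ(4): Repeated squaring mod 60: 4^1 ≡ 4, 4^2 ≡ 4² = 16, 4^4 ≡ 16² = 256 ≡ 16, 4^8 ≡ 16² = 256 ≡ 16. Since 12 = 8 + 4, 4^12 ≡ 16·16: 16·16 = 256 ≡ 16. So 4^12 ≡ 16 (mod 60).
So σ(2) = σ(4) = 16 while 2 ≠ 4, thus σ is not injective.
A non-injective map from the 60-element set ℤ_{60} to itself takes at most 59 distinct values, so it cannot be surjective. Therefore σ is not surjective.
Since σ is not surjective, we determine |image(σ)|. Computing x^12 mod 60 for each x (by repeated squaring, reducing mod 60 at every step), the values σ(0), σ(1), …, σ(59) are: 0, 1, 16, 21, 16, 25, 36, 1, 16, 21, 40, 1, 36, 1, 16, 45, 16, 1, 36, 1, 40, 21, 16, 1, 36, 25, 16, 21, 16, 1, 0, 1, 16, 21, 16, 25, 36, 1, 16, 21, 40, 1, 36, 1, 16, 45, 16, 1, 36, 1, 40, 21, 16, 1, 36, 25, 16, 21, 16, 1.
The distinct values are {0, 1, 16, 21, 25, 36, 40, 45}; there are 8 of them.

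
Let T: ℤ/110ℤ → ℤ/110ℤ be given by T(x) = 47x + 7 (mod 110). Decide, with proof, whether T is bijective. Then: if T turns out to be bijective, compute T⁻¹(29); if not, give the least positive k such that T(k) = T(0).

Suppose T(s) = T(t) in ℤ/110ℤ. Then 47s + 7 ≡ 47t + 7 (mod 110), therefore 47(s − t) ≡ 0 (mod 110).
Since gcd(47, 110) = 1, 47 is invertible modulo 110, thus s − t ≡ 0 (mod 110), i.e. s = t.
We now compute 47⁻¹ mod 110 explicitly. Euclid's algorithm: 110 = 2·47 + 16, 47 = 2·16 + 15, 16 = 1·15 + 1; back-substituting gives 1 = 103·47 − 44·110, so 47⁻¹ ≡ 103 (mod 110).
Then y ↦ 103(y − 7) is a two-sided inverse to T, so every y ∈ ℤ/110ℤ has a preimage.
So T is bijective.
Since T is bijective, we find T⁻¹(29): we need 47x ≡ 29 − 7 ≡ 22 (mod 110). Using 47⁻¹ = 103: x ≡ 103·22 = 2266 = 20·110 + 66, so x = 66.
Check: T(66) = 47·66 + 7 = 3109 = 28·110 + 29 ≡ 29 (mod 110).

66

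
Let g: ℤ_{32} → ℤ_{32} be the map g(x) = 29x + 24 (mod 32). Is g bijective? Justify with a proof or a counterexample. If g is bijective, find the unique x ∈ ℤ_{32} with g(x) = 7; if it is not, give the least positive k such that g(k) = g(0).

Recall that injectivity means: for all a, b in the domain, g(a) = g(b) implies a = b.
Suppose g(a) = g(b) in ℤ_{32}. Then 29a + 24 ≡ 29b + 24 (mod 32), so 29(a − b) ≡ 0 (mod 32).
Since gcd(29, 32) = 1, 29 is invertible modulo 32, hence a − b ≡ 0 (mod 32), i.e. a = b.
We now compute 29⁻¹ mod 32 explicitly. Euclid's algorithm: 32 = 1·29 + 3, 29 = 9·3 + 2, 3 = 1·2 + 1; back-substituting gives 1 = 21·29 − 19·32, so 29⁻¹ ≡ 21 (mod 32).
Then y ↦ 21(y − 24) is a two-sided inverse to g, so every y ∈ ℤ_{32} has a preimage.
So g is bijective.
Since g is bijective, we compute g⁻¹(7): solve 29x + 24 ≡ 7 (mod 32), i.e. 29x ≡ 15 (mod 32).
Multiplying by 29⁻¹ = 21 gives x ≡ 21·15 = 315 = 9·32 + 27 ≡ 27 (mod 32).
Check: g(27) = 29·27 + 24 = 807 = 25·32 + 7 ≡ 7 (mod 32).

27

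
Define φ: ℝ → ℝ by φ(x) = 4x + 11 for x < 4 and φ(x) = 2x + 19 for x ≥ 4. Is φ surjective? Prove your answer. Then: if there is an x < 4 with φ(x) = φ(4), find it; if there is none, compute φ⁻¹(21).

Both pieces are strictly increasing (slopes 4 and 2), so each is injective on its own interval.
The left piece maps (−∞, 4) onto (−∞, 27); the right piece maps [4, ∞) onto [27, ∞).
These images together cover ℝ, so φ is surjective.
Because the two images are disjoint, no x < 4 has φ(x) = φ(4), so we compute φ⁻¹(21): 21 lies in (−∞, 27), so solve 4x + 11 = 21: x = (21 − 11)/4 = 5/2.

5/2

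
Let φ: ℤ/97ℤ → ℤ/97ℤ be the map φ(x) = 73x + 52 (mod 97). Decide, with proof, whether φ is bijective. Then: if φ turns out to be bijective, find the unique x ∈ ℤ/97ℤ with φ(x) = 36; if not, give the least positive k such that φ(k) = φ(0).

Suppose φ(x_1) = φ(x_2) in ℤ/97ℤ. Then 73x_1 + 52 ≡ 73x_2 + 52 (mod 97), hence 73(x_1 − x_2) ≡ 0 (mod 97).
Since gcd(73, 97) = 1, 73 is invertible modulo 97, therefore x_1 − x_2 ≡ 0 (mod 97), i.e. x_1 = x_2.
We now compute 73⁻¹ mod 97 explicitly. Euclid's algorithm: 97 = 1·73 + 24, 73 = 3·24 + 1; back-substituting gives 1 = 4·73 − 3·97, so 73⁻¹ ≡ 4 (mod 97).
Then y ↦ 4(y − 52) is a two-sided inverse to φ, so every y ∈ ℤ/97ℤ has a preimage.
Hence φ is bijective.
Since φ is bijective, we compute φ⁻¹(36): solve 73x + 52 ≡ 36 (mod 97), i.e. 73x ≡ 81 (mod 97).
Multiplying by 73⁻¹ = 4 gives x ≡ 4·81 = 324 = 3·97 + 33 ≡ 33 (mod 97).
Check: φ(33) = 73·33 + 52 = 2461 = 25·97 + 36 ≡ 36 (mod 97).

33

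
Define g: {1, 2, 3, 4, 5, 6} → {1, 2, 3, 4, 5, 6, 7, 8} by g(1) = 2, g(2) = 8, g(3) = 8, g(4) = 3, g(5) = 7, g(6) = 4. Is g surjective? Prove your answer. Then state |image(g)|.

5

No element maps to 1, so g is not surjective.
The image of g is {2, 3, 4, 7, 8}, which has 5 elements.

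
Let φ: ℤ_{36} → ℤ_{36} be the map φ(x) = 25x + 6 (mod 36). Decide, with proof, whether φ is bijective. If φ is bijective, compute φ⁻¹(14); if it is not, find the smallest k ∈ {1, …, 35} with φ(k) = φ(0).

Recall: injectivity means: for all x_1, x_2 in the domain, φ(x_1) = φ(x_2) implies x_1 = x_2.
Suppose φ(x_1) = φ(x_2) in ℤ_{36}. Then 25x_1 + 6 ≡ 25x_2 + 6 (mod 36), therefore 25(x_1 − x_2) ≡ 0 (mod 36).
Since gcd(25, 36) = 1, 25 is invertible modulo 36, thus x_1 − x_2 ≡ 0 (mod 36), i.e. x_1 = x_2.
We now compute 25⁻¹ mod 36 explicitly. Euclid's algorithm: 36 = 1·25 + 11, 25 = 2·11 + 3, 11 = 3·3 + 2, 3 = 1·2 + 1; back-substituting gives 1 = 13·25 − 9·36, so 25⁻¹ ≡ 13 (mod 36).
For any y ∈ ℤ_{36}, x = 13(y − 6) mod 36 satisfies φ(x) = 25·13(y − 6) + 6 ≡ y (since 25·13 ≡ 1 mod 36). So every y has a preimage.
Therefore φ is bijective.
Since φ is bijective, we compute φ⁻¹(14): solve 25x + 6 ≡ 14 (mod 36), i.e. 25x ≡ 8 (mod 36).
Multiplying by 25⁻¹ = 13 gives x ≡ 13·8 = 104 = 2·36 + 32 ≡ 32 (mod 36).
Check: φ(32) = 25·32 + 6 = 806 = 22·36 + 14 ≡ 14 (mod 36).

32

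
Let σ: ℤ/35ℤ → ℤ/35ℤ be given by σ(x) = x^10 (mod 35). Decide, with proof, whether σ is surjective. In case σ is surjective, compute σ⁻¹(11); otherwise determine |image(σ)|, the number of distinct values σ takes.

12

σ(1) = 1^10 = 1.
σ(6): Repeated squaring mod 35: 6^1 ≡ 6, 6^2 ≡ 6² = 36 ≡ 1, 6^4 ≡ 1² = 1, 6^8 ≡ 1² = 1. Since 10 = 8 + 2, 6^10 ≡ 1·1: 1·1 = 1. So 6^10 ≡ 1 (mod 35).
So σ(1) = σ(6) = 1 while 1 ≠ 6, so σ is not injective.
A non-injective map from the 35-element set ℤ/35ℤ to itself takes at most 34 distinct values, so it cannot be surjective. Hence σ is not surjective.
Since σ is not surjective, we determine |image(σ)|. Computing x^10 mod 35 for each x (by repeated squaring, reducing mod 35 at every step), the values σ(0), σ(1), …, σ(34) are: 0, 1, 9, 4, 11, 30, 1, 14, 29, 16, 25, 11, 9, 29, 21, 15, 16, 4, 4, 16, 15, 21, 29, 9, 11, 25, 16, 29, 14, 1, 30, 11, 4, 9, 1.
The distinct values are {0, 1, 4, 9, 11, 14, 15, 16, 21, 25, 29, 30}; there are 12 of them.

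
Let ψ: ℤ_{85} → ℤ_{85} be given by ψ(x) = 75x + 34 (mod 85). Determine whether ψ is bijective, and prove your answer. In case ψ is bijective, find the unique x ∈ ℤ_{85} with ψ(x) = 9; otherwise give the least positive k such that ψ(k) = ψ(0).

Recall: ψ is injective when ψ(u) = ψ(v) forces u = v.
We have gcd(75, 85) = 5 > 1. Taking u = 0 and v = 17: ψ(0) = 34 and ψ(17) = 75·17 + 34 = 1309 ≡ 34 (mod 85).
So ψ(0) = ψ(17) while 0 ≠ 17, therefore ψ is not injective, hence not bijective.
Since ψ is not bijective, we find the least positive k with ψ(k) = ψ(0): this means 75k ≡ 0 (mod 85), i.e. 85 ∣ 75k. Since gcd(75, 85) = 5, dividing through by 5 this holds exactly when 17 ∣ 15k, and as gcd(15, 17) = 1, exactly when 17 ∣ k.
The smallest positive such k is 17.

17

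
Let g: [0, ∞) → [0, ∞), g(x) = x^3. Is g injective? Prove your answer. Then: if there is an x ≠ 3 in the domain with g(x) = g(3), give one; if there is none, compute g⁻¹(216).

6

On [0, ∞), x ↦ x^3 is strictly increasing, so g(s) = g(t) forces s = t. Thus g is injective.
Since x ↦ x^3 is strictly increasing on [0, ∞), it is injective there, so no x ≠ 3 in the domain has g(x) = g(3). We therefore compute g⁻¹(216) = 216^{1/3} = 6 (indeed 6^3 = 216).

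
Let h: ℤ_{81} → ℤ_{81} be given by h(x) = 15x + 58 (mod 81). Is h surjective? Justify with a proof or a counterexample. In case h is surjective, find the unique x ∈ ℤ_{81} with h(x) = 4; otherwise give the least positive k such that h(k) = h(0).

Recall that surjectivity means every element of the codomain has a preimage under h.
Since gcd(15, 81) = 3, we have 15x ≡ 0 (mod 3) for all x, so h(x) ≡ 1 (mod 3).
But 0 ≢ 1 (mod 3), so 0 ∈ ℤ_{81} has no preimage. Thus h is not surjective.
Since h is not surjective, we find the least positive k with h(k) = h(0): this means 15k ≡ 0 (mod 81), i.e. 81 ∣ 15k. Since gcd(15, 81) = 3, dividing through by 3 this holds exactly when 27 ∣ 5k, and as gcd(5, 27) = 1, exactly when 27 ∣ k.
The smallest positive such k is 27.

27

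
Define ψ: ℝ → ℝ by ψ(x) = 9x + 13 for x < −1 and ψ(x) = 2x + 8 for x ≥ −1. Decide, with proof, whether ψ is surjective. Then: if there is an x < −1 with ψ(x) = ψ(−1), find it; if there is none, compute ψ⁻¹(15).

Both pieces are strictly increasing (slopes 9 and 2), so each is injective on its own interval.
The left piece maps (−∞, −1) onto (−∞, 4); the right piece maps [−1, ∞) onto [6, ∞).
The union (−∞, 4) ∪ [6, ∞) omits the interval between 4 and 6; in particular 4 has no preimage. So ψ is not surjective.
Because the two images are disjoint, no x < −1 has ψ(x) = ψ(−1), so we compute ψ⁻¹(15): 15 lies in [6, ∞), so solve 2x + 8 = 15: x = (15 − 8)/2 = 7/2.

7/2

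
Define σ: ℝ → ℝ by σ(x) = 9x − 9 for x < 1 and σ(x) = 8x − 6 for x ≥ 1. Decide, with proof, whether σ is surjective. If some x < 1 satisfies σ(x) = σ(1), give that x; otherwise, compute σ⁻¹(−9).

Both pieces are strictly increasing (slopes 9 and 8), so each is injective on its own interval.
The left piece maps (−∞, 1) onto (−∞, 0); the right piece maps [1, ∞) onto [2, ∞).
The union (−∞, 0) ∪ [2, ∞) omits the interval between 0 and 2; in particular 0 has no preimage. So σ is not surjective.
Because the two images are disjoint, no x < 1 has σ(x) = σ(1), so we compute σ⁻¹(−9): −9 lies in (−∞, 0), so solve 9x − 9 = −9: x = (−9 + 9)/9 = 0.

0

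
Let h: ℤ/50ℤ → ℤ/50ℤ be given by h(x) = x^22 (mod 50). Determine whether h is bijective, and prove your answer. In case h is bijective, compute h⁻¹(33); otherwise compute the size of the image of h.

h(0) = 0^22 = 0.
h(10): Repeated squaring mod 50: 10^1 ≡ 10, 10^2 ≡ 10² = 100 ≡ 0, 10^4 ≡ 0² = 0, 10^8 ≡ 0² = 0, 10^16 ≡ 0² = 0. Since 22 = 16 + 4 + 2, 10^22 ≡ 0·0·0: 0·0 = 0, then 0·0 = 0. So 10^22 ≡ 0 (mod 50).
So h(0) = h(10) = 0 while 0 ≠ 10, thus h is not injective, hence not bijective.
Since h is not bijective, we determine |image(h)|. Computing x^22 mod 50 for each x (by repeated squaring, reducing mod 50 at every step), the values h(0), h(1), …, h(49) are: 0, 1, 4, 9, 16, 25, 36, 49, 14, 31, 0, 21, 44, 19, 46, 25, 6, 39, 24, 11, 0, 41, 34, 29, 26, 25, 26, 29, 34, 41, 0, 11, 24, 39, 6, 25, 46, 19, 44, 21, 0, 31, 14, 49, 36, 25, 16, 9, 4, 1.
The distinct values are {0, 1, 4, 6, 9, 11, 14, 16, 19, 21, 24, 25, 26, 29, 31, 34, 36, 39, 41, 44, 46, 49}; there are 22 of them.

22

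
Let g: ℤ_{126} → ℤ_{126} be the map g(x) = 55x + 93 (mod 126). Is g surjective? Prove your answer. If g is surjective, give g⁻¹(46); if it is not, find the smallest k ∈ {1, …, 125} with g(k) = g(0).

By definition, surjectivity means every element of the codomain has a preimage under g.
Since gcd(55, 126) = 1, 55 is invertible modulo 126. Euclid's algorithm: 126 = 2·55 + 16, 55 = 3·16 + 7, 16 = 2·7 + 2, 7 = 3·2 + 1; back-substituting gives 1 = 55·55 − 24·126, so 55⁻¹ ≡ 55 (mod 126).
Then y ↦ 55(y − 93) is a two-sided inverse to g, so every y ∈ ℤ_{126} has a preimage.
So g is surjective.
Since g is surjective, we compute g⁻¹(46): solve 55x + 93 ≡ 46 (mod 126), i.e. 55x ≡ 79 (mod 126).
Multiplying by 55⁻¹ = 55 gives x ≡ 55·79 = 4345 = 34·126 + 61 ≡ 61 (mod 126).
Check: g(61) = 55·61 + 93 = 3448 = 27·126 + 46 ≡ 46 (mod 126).

61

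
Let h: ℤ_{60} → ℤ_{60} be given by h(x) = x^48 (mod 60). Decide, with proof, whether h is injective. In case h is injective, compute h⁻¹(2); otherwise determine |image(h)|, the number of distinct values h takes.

8

h(2): Repeated squaring mod 60: 2^1 ≡ 2, 2^2 ≡ 2² = 4, 2^4 ≡ 4² = 16, 2^8 ≡ 16² = 256 ≡ 16, 2^16 ≡ 16² = 256 ≡ 16, 2^32 ≡ 16² = 256 ≡ 16. Since 48 = 32 + 16, 2^48 ≡ 16·16: 16·16 = 256 ≡ 16. So 2^48 ≡ 16 (mod 60).
h(4): Repeated squaring mod 60: 4^1 ≡ 4, 4^2 ≡ 4² = 16, 4^4 ≡ 16² = 256 ≡ 16, 4^8 ≡ 16² = 256 ≡ 16, 4^16 ≡ 16² = 256 ≡ 16, 4^32 ≡ 16² = 256 ≡ 16. Since 48 = 32 + 16, 4^48 ≡ 16·16: 16·16 = 256 ≡ 16. So 4^48 ≡ 16 (mod 60).
So h(2) = h(4) = 16 while 2 ≠ 4, thus h is not injective.
Since h is not injective, we determine |image(h)|. Computing x^48 mod 60 for each x (by repeated squaring, reducing mod 60 at every step), the values h(0), h(1), …, h(59) are: 0, 1, 16, 21, 16, 25, 36, 1, 16, 21, 40, 1, 36, 1, 16, 45, 16, 1, 36, 1, 40, 21, 16, 1, 36, 25, 16, 21, 16, 1, 0, 1, 16, 21, 16, 25, 36, 1, 16, 21, 40, 1, 36, 1, 16, 45, 16, 1, 36, 1, 40, 21, 16, 1, 36, 25, 16, 21, 16, 1.
The distinct values are {0, 1, 16, 21, 25, 36, 40, 45}; there are 8 of them.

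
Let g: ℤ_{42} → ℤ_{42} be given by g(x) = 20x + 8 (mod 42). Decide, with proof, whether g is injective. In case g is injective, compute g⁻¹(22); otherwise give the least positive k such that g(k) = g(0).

21

Recall: injectivity means: for all x_1, x_2 in the domain, g(x_1) = g(x_2) implies x_1 = x_2.
We have gcd(20, 42) = 2 > 1. Taking x_1 = 0 and x_2 = 21: g(0) = 8 and g(21) = 20·21 + 8 = 428 ≡ 8 (mod 42).
So g(0) = g(21) while 0 ≠ 21, thus g is not injective.
Since g is not injective, we find the least positive k with g(k) = g(0): this means 20k ≡ 0 (mod 42), i.e. 42 ∣ 20k. Since gcd(20, 42) = 2, dividing through by 2 this holds exactly when 21 ∣ 10k, and as gcd(10, 21) = 1, exactly when 21 ∣ k.
The smallest positive such k is 21.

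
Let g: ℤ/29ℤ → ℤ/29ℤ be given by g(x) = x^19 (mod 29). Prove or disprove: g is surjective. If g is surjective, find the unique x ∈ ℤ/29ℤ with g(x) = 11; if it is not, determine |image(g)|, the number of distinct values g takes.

Since 29 is prime, the nonzero elements of ℤ/29ℤ form a cyclic group of order 28.
As gcd(19, 28) = 1, raising to the 19th power is a bijection on this group: if u^19 ≡ v^19 then (uv^{−1})^19 = 1, and the only element of order dividing gcd(19, 28) = 1 is 1, so u = v.
With g(0) = 0 this makes g injective on all of ℤ/29ℤ, hence bijective (finite equal-size domain and codomain). In particular g is surjective.
Since g is surjective, we find the preimage of 11. The inverse of x ↦ x^19 on (ℤ/29ℤ)^× is x ↦ x^3, because 19·3 = 57 = 2·28 + 1 ≡ 1 (mod 28) and x^{28} = 1 for x ≠ 0 (Fermat). So g⁻¹(11) = 11^3 mod 29.
Repeated squaring mod 29: 11^1 ≡ 11, 11^2 ≡ 11² = 121 ≡ 5. Since 3 = 2 + 1, 11^3 ≡ 5·11: 5·11 = 55 ≡ 26. So 11^3 ≡ 26 (mod 29).
Hence g⁻¹(11) = 26.

26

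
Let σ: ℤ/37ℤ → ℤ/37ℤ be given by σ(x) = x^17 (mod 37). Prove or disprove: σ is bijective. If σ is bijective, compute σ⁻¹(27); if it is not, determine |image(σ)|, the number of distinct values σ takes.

Since 37 is prime, the nonzero elements of ℤ/37ℤ form a cyclic group of order 36.
As gcd(17, 36) = 1, raising to the 17th power is a bijection on this group: if s^17 ≡ t^17 then (st^{−1})^17 = 1, and the only element of order dividing gcd(17, 36) = 1 is 1, so s = t.
With σ(0) = 0 this makes σ injective on all of ℤ/37ℤ, hence bijective (finite equal-size domain and codomain). In particular σ is bijective.
Since σ is bijective, we find the preimage of 27. The inverse of x ↦ x^17 on (ℤ/37ℤ)^× is x ↦ x^17, because 17·17 = 289 = 8·36 + 1 ≡ 1 (mod 36) and x^{36} = 1 for x ≠ 0 (Fermat). So σ⁻¹(27) = 27^17 mod 37.
Repeated squaring mod 37: 27^1 ≡ 27, 27^2 ≡ 27² = 729 ≡ 26, 27^4 ≡ 26² = 676 ≡ 10, 27^8 ≡ 10² = 100 ≡ 26, 27^16 ≡ 26² = 676 ≡ 10. Since 17 = 16 + 1, 27^17 ≡ 10·27: 10·27 = 270 ≡ 11. So 27^17 ≡ 11 (mod 37).
Hence σ⁻¹(27) = 11.

11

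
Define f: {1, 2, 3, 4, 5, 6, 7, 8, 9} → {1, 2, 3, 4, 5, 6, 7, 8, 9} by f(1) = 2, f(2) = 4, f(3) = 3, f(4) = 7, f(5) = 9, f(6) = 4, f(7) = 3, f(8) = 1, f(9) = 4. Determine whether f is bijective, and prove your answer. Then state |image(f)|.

f(2) = 4 = f(6) with 2 ≠ 6, so f is not injective, hence not bijective.
The image of f is {1, 2, 3, 4, 7, 9}, which has 6 elements.

6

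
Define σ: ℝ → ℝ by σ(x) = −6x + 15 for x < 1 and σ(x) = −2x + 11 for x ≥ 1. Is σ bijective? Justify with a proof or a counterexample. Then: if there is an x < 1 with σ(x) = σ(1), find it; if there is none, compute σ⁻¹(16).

-1/6

Both pieces are strictly decreasing (slopes −6 and −2), so each is injective on its own interval.
The left piece maps (−∞, 1) onto (9, ∞); the right piece maps [1, ∞) onto (−∞, 9].
Since 9 = 9, the images partition ℝ: σ is injective and surjective, hence bijective.
Because the two images are disjoint, no x < 1 has σ(x) = σ(1), so we compute σ⁻¹(16): 16 lies in (9, ∞), so solve −6x + 15 = 16: x = (16 − 15)/(−6) = −1/6.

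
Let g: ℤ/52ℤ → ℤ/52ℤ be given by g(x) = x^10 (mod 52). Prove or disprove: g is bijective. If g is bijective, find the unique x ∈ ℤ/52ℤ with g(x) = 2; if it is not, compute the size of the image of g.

14

g(12): Repeated squaring mod 52: 12^1 ≡ 12, 12^2 ≡ 12² = 144 ≡ 40, 12^4 ≡ 40² = 1600 ≡ 40, 12^8 ≡ 40² = 1600 ≡ 40. Since 10 = 8 + 2, 12^10 ≡ 40·40: 40·40 = 1600 ≡ 40. So 12^10 ≡ 40 (mod 52).
g(14): Repeated squaring mod 52: 14^1 ≡ 14, 14^2 ≡ 14² = 196 ≡ 40, 14^4 ≡ 40² = 1600 ≡ 40, 14^8 ≡ 40² = 1600 ≡ 40. Since 10 = 8 + 2, 14^10 ≡ 40·40: 40·40 = 1600 ≡ 40. So 14^10 ≡ 40 (mod 52).
So g(12) = g(14) = 40 while 12 ≠ 14, hence g is not injective, hence not bijective.
Since g is not bijective, we determine |image(g)|. Computing x^10 mod 52 for each x (by repeated squaring, reducing mod 52 at every step), the values g(0), g(1), …, g(51) are: 0, 1, 36, 29, 48, 25, 4, 17, 12, 9, 16, 49, 40, 13, 40, 49, 16, 9, 12, 17, 4, 25, 48, 29, 36, 1, 0, 1, 36, 29, 48, 25, 4, 17, 12, 9, 16, 49, 40, 13, 40, 49, 16, 9, 12, 17, 4, 25, 48, 29, 36, 1.
The distinct values are {0, 1, 4, 9, 12, 13, 16, 17, 25, 29, 36, 40, 48, 49}; there are 14 of them.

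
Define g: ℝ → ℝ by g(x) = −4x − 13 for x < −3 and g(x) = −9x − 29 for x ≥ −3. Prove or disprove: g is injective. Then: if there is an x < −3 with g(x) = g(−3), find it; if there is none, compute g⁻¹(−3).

-26/9

Both pieces are strictly decreasing (slopes −4 and −9), so each is injective on its own interval.
The left piece maps (−∞, −3) onto (−1, ∞); the right piece maps [−3, ∞) onto (−∞, −2].
These images are disjoint, so no value is attained by both pieces. Therefore g is injective.
Because the two images are disjoint, no x < −3 has g(x) = g(−3), so we compute g⁻¹(−3): −3 lies in (−∞, −2], so solve −9x − 29 = −3: x = (−3 + 29)/(−9) = −26/9.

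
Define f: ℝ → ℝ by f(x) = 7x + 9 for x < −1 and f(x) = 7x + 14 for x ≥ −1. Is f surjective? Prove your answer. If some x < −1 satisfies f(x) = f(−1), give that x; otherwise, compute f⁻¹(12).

-2/7

Both pieces are strictly increasing (slopes 7 and 7), so each is injective on its own interval.
The left piece maps (−∞, −1) onto (−∞, 2); the right piece maps [−1, ∞) onto [7, ∞).
The union (−∞, 2) ∪ [7, ∞) omits the interval between 2 and 7; in particular 2 has no preimage. So f is not surjective.
Because the two images are disjoint, no x < −1 has f(x) = f(−1), so we compute f⁻¹(12): 12 lies in [7, ∞), so solve 7x + 14 = 12: x = (12 − 14)/7 = −2/7.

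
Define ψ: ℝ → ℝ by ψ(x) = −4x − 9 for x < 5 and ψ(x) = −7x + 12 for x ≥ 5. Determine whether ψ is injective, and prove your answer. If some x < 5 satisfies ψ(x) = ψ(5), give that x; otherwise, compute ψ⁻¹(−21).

7/2

Both pieces are strictly decreasing (slopes −4 and −7), so each is injective on its own interval.
The left piece maps (−∞, 5) onto (−29, ∞); the right piece maps [5, ∞) onto (−∞, −23].
These images overlap. In particular ψ(5) = −23 (right piece), and solving −4x − 9 = −23 on the left piece gives x = 7/2 < 5.
So ψ(7/2) = ψ(5) with 7/2 ≠ 5, and ψ is not injective. This x = 7/2 is the requested value below 5.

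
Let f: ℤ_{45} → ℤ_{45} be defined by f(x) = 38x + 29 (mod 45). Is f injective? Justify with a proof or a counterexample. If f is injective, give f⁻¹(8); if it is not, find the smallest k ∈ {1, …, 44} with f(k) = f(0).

If f(u) = f(v), then 38u ≡ 38v (mod 45). Because gcd(38, 45) = 1, we may cancel 38 to get u ≡ v (mod 45).
Therefore f is injective.
We now compute 38⁻¹ mod 45 explicitly. Euclid's algorithm: 45 = 1·38 + 7, 38 = 5·7 + 3, 7 = 2·3 + 1; back-substituting gives 1 = 32·38 − 27·45, so 38⁻¹ ≡ 32 (mod 45).
Since f is injective, we compute f⁻¹(8): solve 38x + 29 ≡ 8 (mod 45), i.e. 38x ≡ 24 (mod 45).
Multiplying by 38⁻¹ = 32 gives x ≡ 32·24 = 768 = 17·45 + 3 ≡ 3 (mod 45).
Check: f(3) = 38·3 + 29 = 143 = 3·45 + 8 ≡ 8 (mod 45).

3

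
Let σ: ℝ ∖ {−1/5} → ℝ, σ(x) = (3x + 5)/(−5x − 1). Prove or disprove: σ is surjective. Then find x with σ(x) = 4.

-9/23

If σ(x) = −3/5, cross-multiplying gives −5(3x + 5) = 3(−5x − 1), which simplifies to −25 = −3 — false.  So −3/5 has no preimage and σ is not surjective.
Solving σ(x) = 4: cross-multiplying gives 3x + 5 = 4(−5x − 1), which rearranges to 23x = −9, so x = −9/23.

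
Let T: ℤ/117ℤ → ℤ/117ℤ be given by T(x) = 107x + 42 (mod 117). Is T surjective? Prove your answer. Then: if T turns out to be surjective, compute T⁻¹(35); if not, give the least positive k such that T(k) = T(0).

Since gcd(107, 117) = 1, 107 is invertible modulo 117. Euclid's algorithm: 117 = 1·107 + 10, 107 = 10·10 + 7, 10 = 1·7 + 3, 7 = 2·3 + 1; back-substituting gives 1 = 35·107 − 32·117, so 107⁻¹ ≡ 35 (mod 117).
Then y ↦ 35(y − 42) is a two-sided inverse to T, so every y ∈ ℤ/117ℤ has a preimage.
So T is surjective.
Since T is surjective, we compute T⁻¹(35): solve 107x + 42 ≡ 35 (mod 117), i.e. 107x ≡ 110 (mod 117).
Multiplying by 107⁻¹ = 35 gives x ≡ 35·110 = 3850 = 32·117 + 106 ≡ 106 (mod 117).
Check: T(106) = 107·106 + 42 = 11384 = 97·117 + 35 ≡ 35 (mod 117).

106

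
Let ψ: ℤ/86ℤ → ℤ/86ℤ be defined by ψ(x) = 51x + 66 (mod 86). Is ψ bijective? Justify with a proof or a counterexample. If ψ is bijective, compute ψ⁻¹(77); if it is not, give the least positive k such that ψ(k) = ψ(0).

Recall: injectivity means: for all a, b in the domain, ψ(a) = ψ(b) implies a = b.
Suppose ψ(a) = ψ(b) in ℤ/86ℤ. Then 51a + 66 ≡ 51b + 66 (mod 86), therefore 51(a − b) ≡ 0 (mod 86).
Since gcd(51, 86) = 1, 51 is invertible modulo 86, thus a − b ≡ 0 (mod 86), i.e. a = b.
We now compute 51⁻¹ mod 86 explicitly. Euclid's algorithm: 86 = 1·51 + 35, 51 = 1·35 + 16, 35 = 2·16 + 3, 16 = 5·3 + 1; back-substituting gives 1 = 27·51 − 16·86, so 51⁻¹ ≡ 27 (mod 86).
Then y ↦ 27(y − 66) is a two-sided inverse to ψ, so every y ∈ ℤ/86ℤ has a preimage.
Thus ψ is bijective.
Since ψ is bijective, we find ψ⁻¹(77): we need 51x ≡ 77 − 66 ≡ 11 (mod 86). Using 51⁻¹ = 27: x ≡ 27·11 = 297 = 3·86 + 39, so x = 39.
Check: ψ(39) = 51·39 + 66 = 2055 = 23·86 + 77 ≡ 77 (mod 86).

39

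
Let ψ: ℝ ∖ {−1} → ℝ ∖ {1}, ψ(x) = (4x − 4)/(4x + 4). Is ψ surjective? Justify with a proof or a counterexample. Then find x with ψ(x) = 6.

-7/5

For any y ≠ 1, solving y(4x + 4) = 4x − 4 for x gives a well-defined x ≠ −1. So ψ is surjective.
Solving ψ(x) = 6: cross-multiplying gives 4x − 4 = 6(4x + 4), which rearranges to −20x = 28, so x = −7/5.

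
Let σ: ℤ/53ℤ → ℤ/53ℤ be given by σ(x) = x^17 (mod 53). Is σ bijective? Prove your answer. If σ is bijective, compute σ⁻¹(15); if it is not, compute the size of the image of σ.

Since 53 is prime, the nonzero elements of ℤ/53ℤ form a cyclic group of order 52.
As gcd(17, 52) = 1, raising to the 17th power is a bijection on this group: if s^17 ≡ t^17 then (st^{−1})^17 = 1, and the only element of order dividing gcd(17, 52) = 1 is 1, so s = t.
With σ(0) = 0 this makes σ injective on all of ℤ/53ℤ, hence bijective (finite equal-size domain and codomain). In particular σ is bijective.
Since σ is bijective, we find the preimage of 15. The inverse of x ↦ x^17 on (ℤ/53ℤ)^× is x ↦ x^49, because 17·49 = 833 = 16·52 + 1 ≡ 1 (mod 52) and x^{52} = 1 for x ≠ 0 (Fermat). So σ⁻¹(15) = 15^49 mod 53.
Repeated squaring mod 53: 15^1 ≡ 15, 15^2 ≡ 15² = 225 ≡ 13, 15^4 ≡ 13² = 169 ≡ 10, 15^8 ≡ 10² = 100 ≡ 47, 15^16 ≡ 47² = 2209 ≡ 36, 15^32 ≡ 36² = 1296 ≡ 24. Since 49 = 32 + 16 + 1, 15^49 ≡ 24·36·15: 24·36 = 864 ≡ 16, then 16·15 = 240 ≡ 28. So 15^49 ≡ 28 (mod 53).
Hence σ⁻¹(15) = 28.

28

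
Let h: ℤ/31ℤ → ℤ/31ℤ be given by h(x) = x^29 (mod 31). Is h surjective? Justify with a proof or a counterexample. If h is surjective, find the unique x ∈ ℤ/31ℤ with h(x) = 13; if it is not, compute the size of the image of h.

Since 31 is prime, the nonzero elements of ℤ/31ℤ form a cyclic group of order 30.
As gcd(29, 30) = 1, raising to the 29th power is a bijection on this group: if s^29 ≡ t^29 then (st^{−1})^29 = 1, and the only element of order dividing gcd(29, 30) = 1 is 1, so s = t.
With h(0) = 0 this makes h injective on all of ℤ/31ℤ, hence bijective (finite equal-size domain and codomain). In particular h is surjective.
Since h is surjective, we find the preimage of 13. The inverse of x ↦ x^29 on (ℤ/31ℤ)^× is x ↦ x^29, because 29·29 = 841 = 28·30 + 1 ≡ 1 (mod 30) and x^{30} = 1 for x ≠ 0 (Fermat). So h⁻¹(13) = 13^29 mod 31.
Repeated squaring mod 31: 13^1 ≡ 13, 13^2 ≡ 13² = 169 ≡ 14, 13^4 ≡ 14² = 196 ≡ 10, 13^8 ≡ 10² = 100 ≡ 7, 13^16 ≡ 7² = 49 ≡ 18. Since 29 = 16 + 8 + 4 + 1, 13^29 ≡ 18·7·10·13: 18·7 = 126 ≡ 2, then 2·10 = 20, then 20·13 = 260 ≡ 12. So 13^29 ≡ 12 (mod 31).
Hence h⁻¹(13) = 12.

12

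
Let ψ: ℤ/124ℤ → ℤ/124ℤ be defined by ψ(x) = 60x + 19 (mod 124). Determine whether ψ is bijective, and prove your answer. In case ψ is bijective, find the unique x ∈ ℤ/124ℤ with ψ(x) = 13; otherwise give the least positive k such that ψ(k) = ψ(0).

By definition, injectivity means: for all x_1, x_2 in the domain, ψ(x_1) = ψ(x_2) implies x_1 = x_2.
We have gcd(60, 124) = 4 > 1. Taking x_1 = 0 and x_2 = 31: ψ(0) = 19 and ψ(31) = 60·31 + 19 = 1879 ≡ 19 (mod 124).
So ψ(0) = ψ(31) while 0 ≠ 31, thus ψ is not injective, hence not bijective.
Since ψ is not bijective, we find the least positive k with ψ(k) = ψ(0): this means 60k ≡ 0 (mod 124), i.e. 124 ∣ 60k. Since gcd(60, 124) = 4, dividing through by 4 this holds exactly when 31 ∣ 15k, and as gcd(15, 31) = 1, exactly when 31 ∣ k.
The smallest positive such k is 31.

31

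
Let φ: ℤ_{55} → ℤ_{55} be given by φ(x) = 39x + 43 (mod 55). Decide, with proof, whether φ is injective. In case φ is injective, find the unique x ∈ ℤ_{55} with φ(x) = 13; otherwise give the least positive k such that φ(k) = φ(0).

Suppose φ(s) = φ(t) in ℤ_{55}. Then 39s + 43 ≡ 39t + 43 (mod 55), so 39(s − t) ≡ 0 (mod 55).
Since gcd(39, 55) = 1, 39 is invertible modulo 55, therefore s − t ≡ 0 (mod 55), i.e. s = t.
Therefore φ is injective.
We now compute 39⁻¹ mod 55 explicitly. Euclid's algorithm: 55 = 1·39 + 16, 39 = 2·16 + 7, 16 = 2·7 + 2, 7 = 3·2 + 1; back-substituting gives 1 = 24·39 − 17·55, so 39⁻¹ ≡ 24 (mod 55).
Since φ is injective, we find φ⁻¹(13): we need 39x ≡ 13 − 43 ≡ 25 (mod 55). Using 39⁻¹ = 24: x ≡ 24·25 = 600 = 10·55 + 50, so x = 50.
Check: φ(50) = 39·50 + 43 = 1993 = 36·55 + 13 ≡ 13 (mod 55).

50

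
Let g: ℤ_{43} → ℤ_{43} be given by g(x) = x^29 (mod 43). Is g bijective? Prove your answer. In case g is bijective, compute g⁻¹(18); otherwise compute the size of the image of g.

Since 43 is prime, the nonzero elements of ℤ_{43} form a cyclic group of order 42.
As gcd(29, 42) = 1, raising to the 29th power is a bijection on this group: if s^29 ≡ t^29 then (st^{−1})^29 = 1, and the only element of order dividing gcd(29, 42) = 1 is 1, so s = t.
With g(0) = 0 this makes g injective on all of ℤ_{43}, hence bijective (finite equal-size domain and codomain). In particular g is bijective.
Since g is bijective, we find the preimage of 18. The inverse of x ↦ x^29 on (ℤ_{43})^× is x ↦ x^29, because 29·29 = 841 = 20·42 + 1 ≡ 1 (mod 42) and x^{42} = 1 for x ≠ 0 (Fermat). So g⁻¹(18) = 18^29 mod 43.
Repeated squaring mod 43: 18^1 ≡ 18, 18^2 ≡ 18² = 324 ≡ 23, 18^4 ≡ 23² = 529 ≡ 13, 18^8 ≡ 13² = 169 ≡ 40, 18^16 ≡ 40² = 1600 ≡ 9. Since 29 = 16 + 8 + 4 + 1, 18^29 ≡ 9·40·13·18: 9·40 = 360 ≡ 16, then 16·13 = 208 ≡ 36, then 36·18 = 648 ≡ 3. So 18^29 ≡ 3 (mod 43).
Hence g⁻¹(18) = 3.

3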